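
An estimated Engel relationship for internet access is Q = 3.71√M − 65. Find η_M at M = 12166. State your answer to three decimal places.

At M = 12166: Q = 344.211.
dQ/dM = 3.71/(2√M) = 0.0168178 at this income.
η = (dQ/dM)·(M/Q) = 0.0168178 × (12166/344.211) = 0.594.

0.594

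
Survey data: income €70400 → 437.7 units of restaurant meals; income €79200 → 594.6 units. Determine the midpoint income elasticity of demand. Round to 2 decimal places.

2.58

ΔQ = 594.6 − 437.7 = 156.9; midpoint Q̄ = (437.7 + 594.6)/2 = 516.15.
ΔI = 79200 − 70400 = 8800; midpoint Ī = (70400 + 79200)/2 = 74800.
η = (ΔQ/Q̄) ÷ (ΔI/Ī) = (156.9/516.15) ÷ (8800/74800) = 2.58.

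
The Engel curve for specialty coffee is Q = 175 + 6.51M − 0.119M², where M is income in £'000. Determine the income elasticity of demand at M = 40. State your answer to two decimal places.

At M = 40: Q = 245.0000.
dQ/dM = 6.51 − 0.238M = -3.01000.
η = (dQ/dM)·(M/Q) = -3.01000 × (40/245.0000) = -0.49.

-0.49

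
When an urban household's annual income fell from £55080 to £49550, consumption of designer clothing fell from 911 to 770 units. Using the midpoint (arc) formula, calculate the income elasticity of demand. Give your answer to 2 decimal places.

ΔQ = 770 − 911 = -141; midpoint Q̄ = (911 + 770)/2 = 840.5.
ΔI = 49550 − 55080 = -5530; midpoint Ī = (55080 + 49550)/2 = 52315.
η = (ΔQ/Q̄) ÷ (ΔI/Ī) = (-141/840.5) ÷ (-5530/52315) = 1.59.

1.59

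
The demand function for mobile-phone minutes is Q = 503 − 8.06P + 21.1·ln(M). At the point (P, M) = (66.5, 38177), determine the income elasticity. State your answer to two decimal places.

0.11

At P = 66.5, M = 38177: Q = 189.615.
Holding P constant, ∂Q/∂M = 21.1/M = 0.000552689.
η_M = (∂Q/∂M)·(M/Q) = 0.000552689 × (38177/189.615) = 0.11.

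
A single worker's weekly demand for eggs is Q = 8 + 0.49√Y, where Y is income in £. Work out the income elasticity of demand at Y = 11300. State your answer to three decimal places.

0.433

At Y = 11300: Q = 60.088.
dQ/dY = 0.49/(2√Y) = 0.00230477 at this income.
η = (dQ/dY)·(Y/Q) = 0.00230477 × (11300/60.088) = 0.433.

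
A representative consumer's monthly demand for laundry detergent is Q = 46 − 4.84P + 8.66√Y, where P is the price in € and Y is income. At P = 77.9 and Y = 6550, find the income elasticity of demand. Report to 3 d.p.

At P = 77.9, Y = 6550: Q = 369.836.
Holding P constant, ∂Q/∂Y = 8.66/(2√Y) = 0.0535017.
η_Y = (∂Q/∂Y)·(Y/Q) = 0.0535017 × (6550/369.836) = 0.948.

0.948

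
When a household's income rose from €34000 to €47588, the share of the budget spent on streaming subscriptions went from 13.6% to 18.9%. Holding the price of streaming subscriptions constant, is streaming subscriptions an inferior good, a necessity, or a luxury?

The budget share rises as income rises, so η > 1.

luxury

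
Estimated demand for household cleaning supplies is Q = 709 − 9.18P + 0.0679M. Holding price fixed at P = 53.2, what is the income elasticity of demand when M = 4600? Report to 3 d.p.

At P = 53.2, M = 4600: Q = 532.964.
Holding P constant, ∂Q/∂M = 0.0679.
η_M = (∂Q/∂M)·(M/Q) = 0.0679 × (4600/532.964) = 0.586.

0.586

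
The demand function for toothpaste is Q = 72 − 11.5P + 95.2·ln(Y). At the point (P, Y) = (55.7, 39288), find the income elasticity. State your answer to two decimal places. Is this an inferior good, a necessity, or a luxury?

0.22 (necessity)

At P = 55.7, Y = 39288: Q = 438.540.
Holding P constant, ∂Q/∂Y = 95.2/Y = 0.00242313.
η_Y = (∂Q/∂Y)·(Y/Q) = 0.00242313 × (39288/438.540) = 0.22.
Since 0 < η < 1, this is a necessity.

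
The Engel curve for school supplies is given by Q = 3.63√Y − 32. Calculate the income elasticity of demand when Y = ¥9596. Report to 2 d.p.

0.55

At Y = 9596: Q = 323.592.
dQ/dY = 3.63/(2√Y) = 0.0185281 at this income.
η = (dQ/dY)·(Y/Q) = 0.0185281 × (9596/323.592) = 0.55.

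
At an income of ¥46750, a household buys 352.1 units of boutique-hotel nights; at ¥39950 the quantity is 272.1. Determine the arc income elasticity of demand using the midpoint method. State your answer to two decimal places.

ΔQ = 272.1 − 352.1 = -80; midpoint Q̄ = (352.1 + 272.1)/2 = 312.1.
ΔI = 39950 − 46750 = -6800; midpoint Ī = (46750 + 39950)/2 = 43350.
η = (ΔQ/Q̄) ÷ (ΔI/Ī) = (-80/312.1) ÷ (-6800/43350) = 1.63.

1.63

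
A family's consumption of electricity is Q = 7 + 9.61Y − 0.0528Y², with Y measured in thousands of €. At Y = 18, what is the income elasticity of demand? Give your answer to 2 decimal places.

At Y = 18: Q = 162.8728.
dQ/dY = 9.61 − 0.1056Y = 7.70920.
η = (dQ/dY)·(Y/Q) = 7.70920 × (18/162.8728) = 0.85.

0.85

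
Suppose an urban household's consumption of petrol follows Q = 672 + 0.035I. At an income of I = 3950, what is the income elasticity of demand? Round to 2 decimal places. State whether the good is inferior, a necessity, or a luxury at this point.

At I = 3950: Q = 810.250.
dQ/dI = 0.035.
η = (dQ/dI)·(I/Q) = 0.035 × (3950/810.250) = 0.17.
Since 0 < η < 1, the good is a necessity.

0.17 (necessity)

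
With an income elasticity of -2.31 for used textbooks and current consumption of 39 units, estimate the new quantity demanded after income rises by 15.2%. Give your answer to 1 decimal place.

25.3

%ΔQ ≈ η × %ΔI = -2.31 × 15.2% = -35.112%.
New Q ≈ 39 × (1 − 0.35112) = 25.3.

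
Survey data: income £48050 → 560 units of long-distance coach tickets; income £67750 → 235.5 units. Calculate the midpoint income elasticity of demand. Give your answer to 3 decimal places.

-2.398

ΔQ = 235.5 − 560 = -324.5; midpoint Q̄ = (560 + 235.5)/2 = 397.75.
ΔI = 67750 − 48050 = 19700; midpoint Ī = (48050 + 67750)/2 = 57900.
η = (ΔQ/Q̄) ÷ (ΔI/Ī) = (-324.5/397.75) ÷ (19700/57900) = -2.398.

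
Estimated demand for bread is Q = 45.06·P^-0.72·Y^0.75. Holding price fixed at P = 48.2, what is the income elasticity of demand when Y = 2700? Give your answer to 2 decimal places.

For a multiplicative demand Q = A·P^α·Y^β, the income elasticity is β everywhere.
Here β = 0.75, so η = 0.75.

0.75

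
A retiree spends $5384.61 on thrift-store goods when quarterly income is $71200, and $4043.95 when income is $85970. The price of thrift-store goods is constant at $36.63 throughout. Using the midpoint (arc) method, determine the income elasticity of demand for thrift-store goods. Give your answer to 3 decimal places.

With a constant price, Q₁ = 5384.61/36.63 = 147.000 and Q₂ = 4043.95/36.63 = 110.400 (equivalently, work directly with expenditure since P cancels).
Midpoint %ΔQ = (4043.95 − 5384.61)/4714.28 = -0.28438; midpoint %ΔI = (85970 − 71200)/78585 = 0.18795.
η = -0.28438 / 0.18795 = -1.513.

-1.513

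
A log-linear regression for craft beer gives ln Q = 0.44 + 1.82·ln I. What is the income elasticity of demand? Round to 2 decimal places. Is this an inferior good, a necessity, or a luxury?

1.82 (luxury)

In a log-linear demand, the coefficient on ln I is the income elasticity.
So η = 1.82.
η > 1 ⇒ luxury.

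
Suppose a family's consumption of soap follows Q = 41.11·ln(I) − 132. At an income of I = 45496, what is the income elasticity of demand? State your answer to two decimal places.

0.13

At I = 45496: Q = 308.920.
dQ/dI = 41.11/I = 0.000903596 at this income.
η = (dQ/dI)·(I/Q) = 0.000903596 × (45496/308.920) = 0.13.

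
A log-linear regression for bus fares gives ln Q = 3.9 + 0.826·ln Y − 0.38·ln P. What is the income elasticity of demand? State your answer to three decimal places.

0.826

In a log-linear demand, the coefficient on ln Y is the income elasticity.
So η = 0.826.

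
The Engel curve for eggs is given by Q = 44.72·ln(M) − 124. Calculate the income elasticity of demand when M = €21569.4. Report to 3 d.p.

At M = 21569.4: Q = 322.262.
dQ/dM = 44.72/M = 0.00207331 at this income.
η = (dQ/dM)·(M/Q) = 0.00207331 × (21569.4/322.262) = 0.139.

0.139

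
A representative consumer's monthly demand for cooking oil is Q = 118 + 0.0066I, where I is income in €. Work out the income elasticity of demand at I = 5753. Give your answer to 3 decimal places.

0.243

At I = 5753: Q = 155.970.
dQ/dI = 0.0066.
η = (dQ/dI)·(I/Q) = 0.0066 × (5753/155.970) = 0.243.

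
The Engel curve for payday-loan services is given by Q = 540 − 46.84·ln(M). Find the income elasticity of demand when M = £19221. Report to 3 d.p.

At M = 19221: Q = 77.982.
dQ/dM = -46.84/M = -0.00243692 at this income.
η = (dQ/dM)·(M/Q) = -0.00243692 × (19221/77.982) = -0.601.

-0.601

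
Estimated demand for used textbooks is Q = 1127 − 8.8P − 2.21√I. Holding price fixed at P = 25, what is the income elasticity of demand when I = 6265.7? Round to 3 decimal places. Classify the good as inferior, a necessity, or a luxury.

-0.119 (inferior good)

At P = 25, I = 6265.7: Q = 732.065.
Holding P constant, ∂Q/∂I = -2.21/(2√I) = -0.0139597.
η_I = (∂Q/∂I)·(I/Q) = -0.0139597 × (6265.7/732.065) = -0.119.
Since η < 0, this is an inferior good.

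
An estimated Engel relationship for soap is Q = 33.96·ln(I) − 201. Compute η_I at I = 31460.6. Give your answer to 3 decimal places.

At I = 31460.6: Q = 150.706.
dQ/dI = 33.96/I = 0.00107945 at this income.
η = (dQ/dI)·(I/Q) = 0.00107945 × (31460.6/150.706) = 0.225.

0.225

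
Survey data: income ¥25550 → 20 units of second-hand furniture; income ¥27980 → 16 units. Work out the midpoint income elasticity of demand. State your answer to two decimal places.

-2.45

ΔQ = 16 − 20 = -4; midpoint Q̄ = (20 + 16)/2 = 18.
ΔI = 27980 − 25550 = 2430; midpoint Ī = (25550 + 27980)/2 = 26765.
η = (ΔQ/Q̄) ÷ (ΔI/Ī) = (-4/18) ÷ (2430/26765) = -2.45.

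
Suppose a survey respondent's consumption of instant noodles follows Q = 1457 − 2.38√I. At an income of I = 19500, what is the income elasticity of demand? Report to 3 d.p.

At I = 19500: Q = 1124.651.
dQ/dI = -2.38/(2√I) = -0.00852177 at this income.
η = (dQ/dI)·(I/Q) = -0.00852177 × (19500/1124.651) = -0.148.

-0.148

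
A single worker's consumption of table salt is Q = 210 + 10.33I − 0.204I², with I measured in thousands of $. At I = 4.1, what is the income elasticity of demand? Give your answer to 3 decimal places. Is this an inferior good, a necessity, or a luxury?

At I = 4.1: Q = 248.9238.
dQ/dI = 10.33 − 0.408I = 8.65720.
η = (dQ/dI)·(I/Q) = 8.65720 × (4.1/248.9238) = 0.143.
0 < η < 1 ⇒ necessity.

0.143 (necessity)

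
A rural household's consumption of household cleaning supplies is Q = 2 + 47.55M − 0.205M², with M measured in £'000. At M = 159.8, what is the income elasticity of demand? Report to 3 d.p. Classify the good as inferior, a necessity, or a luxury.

At M = 159.8: Q = 2365.6018.
dQ/dM = 47.55 − 0.41M = -17.96800.
η = (dQ/dM)·(M/Q) = -17.96800 × (159.8/2365.6018) = -1.214.
η < 0 ⇒ inferior good.

-1.214 (inferior good)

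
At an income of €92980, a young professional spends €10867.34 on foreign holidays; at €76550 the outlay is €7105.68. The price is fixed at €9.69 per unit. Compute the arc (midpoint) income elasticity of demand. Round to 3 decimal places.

With a constant price, Q₁ = 10867.34/9.69 = 1121.501 and Q₂ = 7105.68/9.69 = 733.300 (equivalently, work directly with expenditure since P cancels).
Midpoint %ΔQ = (7105.68 − 10867.34)/8986.51 = -0.41859; midpoint %ΔI = (76550 − 92980)/84765 = -0.19383.
η = -0.41859 / -0.19383 = 2.160.

2.160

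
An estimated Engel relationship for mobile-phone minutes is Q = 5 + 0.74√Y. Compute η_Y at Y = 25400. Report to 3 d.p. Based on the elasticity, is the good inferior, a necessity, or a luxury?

0.480 (necessity)

At Y = 25400: Q = 122.937.
dQ/dY = 0.74/(2√Y) = 0.00232159 at this income.
η = (dQ/dY)·(Y/Q) = 0.00232159 × (25400/122.937) = 0.480.
Since 0 < η < 1, the good is a necessity.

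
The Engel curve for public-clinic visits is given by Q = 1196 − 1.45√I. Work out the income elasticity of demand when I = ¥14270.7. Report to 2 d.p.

-0.08

At I = 14270.7: Q = 1022.783.
dQ/dI = -1.45/(2√I) = -0.00606898 at this income.
η = (dQ/dI)·(I/Q) = -0.00606898 × (14270.7/1022.783) = -0.08.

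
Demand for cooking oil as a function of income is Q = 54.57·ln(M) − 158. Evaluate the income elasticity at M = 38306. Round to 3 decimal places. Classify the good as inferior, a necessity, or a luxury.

0.131 (necessity)

At M = 38306: Q = 417.897.
dQ/dM = 54.57/M = 0.00142458 at this income.
η = (dQ/dM)·(M/Q) = 0.00142458 × (38306/417.897) = 0.131.
Since 0 < η < 1, the good is a necessity.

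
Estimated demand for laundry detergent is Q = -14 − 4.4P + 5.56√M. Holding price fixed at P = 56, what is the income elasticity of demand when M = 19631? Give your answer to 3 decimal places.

At P = 56, M = 19631: Q = 518.615.
Holding P constant, ∂Q/∂M = 5.56/(2√M) = 0.0198415.
η_M = (∂Q/∂M)·(M/Q) = 0.0198415 × (19631/518.615) = 0.751.

0.751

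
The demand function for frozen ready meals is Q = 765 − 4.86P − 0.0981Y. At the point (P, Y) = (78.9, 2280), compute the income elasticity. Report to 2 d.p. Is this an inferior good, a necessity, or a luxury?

At P = 78.9, Y = 2280: Q = 157.878.
Holding P constant, ∂Q/∂Y = −0.0981.
η_Y = (∂Q/∂Y)·(Y/Q) = -0.0981 × (2280/157.878) = -1.42.
Since η < 0, this is an inferior good.

-1.42 (inferior good)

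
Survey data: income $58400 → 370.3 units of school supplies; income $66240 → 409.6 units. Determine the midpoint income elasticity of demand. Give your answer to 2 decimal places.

0.80

ΔQ = 409.6 − 370.3 = 39.3; midpoint Q̄ = (370.3 + 409.6)/2 = 389.95.
ΔI = 66240 − 58400 = 7840; midpoint Ī = (58400 + 66240)/2 = 62320.
η = (ΔQ/Q̄) ÷ (ΔI/Ī) = (39.3/389.95) ÷ (7840/62320) = 0.80.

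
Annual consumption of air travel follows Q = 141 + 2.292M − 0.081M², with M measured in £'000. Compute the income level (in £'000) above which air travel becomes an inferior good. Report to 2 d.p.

14.15

dQ/dM = 2.292 − 0.162M.
The good is inferior where dQ/dM < 0. Setting dQ/dM = 0 gives M = 2.292 / 0.162 = 14.15.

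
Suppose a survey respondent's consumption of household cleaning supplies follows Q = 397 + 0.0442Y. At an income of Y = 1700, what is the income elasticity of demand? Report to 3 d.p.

0.159

At Y = 1700: Q = 472.140.
dQ/dY = 0.0442.
η = (dQ/dY)·(Y/Q) = 0.0442 × (1700/472.140) = 0.159.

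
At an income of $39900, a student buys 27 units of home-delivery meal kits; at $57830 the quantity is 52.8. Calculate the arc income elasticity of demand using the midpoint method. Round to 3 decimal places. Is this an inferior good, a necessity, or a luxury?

1.762 (luxury)

ΔQ = 52.8 − 27 = 25.8; midpoint Q̄ = (27 + 52.8)/2 = 39.9.
ΔI = 57830 − 39900 = 17930; midpoint Ī = (39900 + 57830)/2 = 48865.
η = (ΔQ/Q̄) ÷ (ΔI/Ī) = (25.8/39.9) ÷ (17930/48865) = 1.762.
η > 1 ⇒ luxury.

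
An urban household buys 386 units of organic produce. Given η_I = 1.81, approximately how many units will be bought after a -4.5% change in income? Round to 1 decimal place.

%ΔQ ≈ η × %ΔI = 1.81 × (-4.5%) = -8.145%.
New Q ≈ 386 × (1 − 0.08145) = 354.6.

354.6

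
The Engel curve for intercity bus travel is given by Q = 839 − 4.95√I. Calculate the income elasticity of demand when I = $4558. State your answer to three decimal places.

At I = 4558: Q = 504.811.
dQ/dI = -4.95/(2√I) = -0.0366596 at this income.
η = (dQ/dI)·(I/Q) = -0.0366596 × (4558/504.811) = -0.331.

-0.331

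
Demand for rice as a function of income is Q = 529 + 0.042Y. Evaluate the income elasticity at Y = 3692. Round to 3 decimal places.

0.227

At Y = 3692: Q = 684.064.
dQ/dY = 0.042.
η = (dQ/dY)·(Y/Q) = 0.042 × (3692/684.064) = 0.227.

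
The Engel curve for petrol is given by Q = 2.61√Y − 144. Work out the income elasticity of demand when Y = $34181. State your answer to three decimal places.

0.713

At Y = 34181: Q = 338.540.
dQ/dY = 2.61/(2√Y) = 0.00705859 at this income.
η = (dQ/dY)·(Y/Q) = 0.00705859 × (34181/338.540) = 0.713.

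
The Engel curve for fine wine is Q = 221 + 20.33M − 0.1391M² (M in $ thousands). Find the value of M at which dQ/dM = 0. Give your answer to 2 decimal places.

dQ/dM = 20.33 − 0.2782M.
The good is inferior where dQ/dM < 0. Setting dQ/dM = 0 gives M = 20.33 / 0.2782 = 73.08.

73.08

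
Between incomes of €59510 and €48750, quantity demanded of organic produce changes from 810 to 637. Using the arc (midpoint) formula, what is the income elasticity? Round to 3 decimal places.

ΔQ = 637 − 810 = -173; midpoint Q̄ = (810 + 637)/2 = 723.5.
ΔI = 48750 − 59510 = -10760; midpoint Ī = (59510 + 48750)/2 = 54130.
η = (ΔQ/Q̄) ÷ (ΔI/Ī) = (-173/723.5) ÷ (-10760/54130) = 1.203.

1.203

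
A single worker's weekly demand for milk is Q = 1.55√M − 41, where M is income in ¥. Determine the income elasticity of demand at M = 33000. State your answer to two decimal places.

0.59

At M = 33000: Q = 240.571.
dQ/dM = 1.55/(2√M) = 0.00426623 at this income.
η = (dQ/dM)·(M/Q) = 0.00426623 × (33000/240.571) = 0.59.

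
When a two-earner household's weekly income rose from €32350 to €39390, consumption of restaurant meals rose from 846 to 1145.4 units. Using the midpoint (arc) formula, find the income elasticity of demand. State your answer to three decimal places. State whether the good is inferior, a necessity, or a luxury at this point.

1.532 (luxury)

ΔQ = 1145.4 − 846 = 299.4; midpoint Q̄ = (846 + 1145.4)/2 = 995.7.
ΔI = 39390 − 32350 = 7040; midpoint Ī = (32350 + 39390)/2 = 35870.
η = (ΔQ/Q̄) ÷ (ΔI/Ī) = (299.4/995.7) ÷ (7040/35870) = 1.532.
η > 1 ⇒ luxury.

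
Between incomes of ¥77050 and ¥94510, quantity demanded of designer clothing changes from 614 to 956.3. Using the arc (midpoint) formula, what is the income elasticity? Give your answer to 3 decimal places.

ΔQ = 956.3 − 614 = 342.3; midpoint Q̄ = (614 + 956.3)/2 = 785.15.
ΔI = 94510 − 77050 = 17460; midpoint Ī = (77050 + 94510)/2 = 85780.
η = (ΔQ/Q̄) ÷ (ΔI/Ī) = (342.3/785.15) ÷ (17460/85780) = 2.142.

2.142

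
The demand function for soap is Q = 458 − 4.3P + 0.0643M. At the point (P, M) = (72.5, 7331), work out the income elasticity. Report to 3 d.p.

0.763

At P = 72.5, M = 7331: Q = 617.633.
Holding P constant, ∂Q/∂M = 0.0643.
η_M = (∂Q/∂M)·(M/Q) = 0.0643 × (7331/617.633) = 0.763.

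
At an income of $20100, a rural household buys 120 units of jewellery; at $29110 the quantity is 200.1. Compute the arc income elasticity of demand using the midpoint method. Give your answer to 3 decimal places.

ΔQ = 200.1 − 120 = 80.1; midpoint Q̄ = (120 + 200.1)/2 = 160.05.
ΔI = 29110 − 20100 = 9010; midpoint Ī = (20100 + 29110)/2 = 24605.
η = (ΔQ/Q̄) ÷ (ΔI/Ī) = (80.1/160.05) ÷ (9010/24605) = 1.367.

1.367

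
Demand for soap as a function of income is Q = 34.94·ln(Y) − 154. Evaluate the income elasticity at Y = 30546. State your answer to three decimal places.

At Y = 30546: Q = 206.825.
dQ/dY = 34.94/Y = 0.00114385 at this income.
η = (dQ/dY)·(Y/Q) = 0.00114385 × (30546/206.825) = 0.169.

0.169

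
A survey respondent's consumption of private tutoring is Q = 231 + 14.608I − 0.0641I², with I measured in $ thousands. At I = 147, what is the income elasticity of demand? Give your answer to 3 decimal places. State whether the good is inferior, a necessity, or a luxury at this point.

At I = 147: Q = 993.2391.
dQ/dI = 14.608 − 0.1282I = -4.23740.
η = (dQ/dI)·(I/Q) = -4.23740 × (147/993.2391) = -0.627.
η < 0 ⇒ inferior good.

-0.627 (inferior good)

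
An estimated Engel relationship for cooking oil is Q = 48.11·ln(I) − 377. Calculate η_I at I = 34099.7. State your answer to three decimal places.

At I = 34099.7: Q = 125.126.
dQ/dI = 48.11/I = 0.00141086 at this income.
η = (dQ/dI)·(I/Q) = 0.00141086 × (34099.7/125.126) = 0.384.

0.384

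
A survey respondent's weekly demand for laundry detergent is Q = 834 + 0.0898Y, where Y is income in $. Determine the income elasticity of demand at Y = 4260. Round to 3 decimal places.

At Y = 4260: Q = 1216.548.
dQ/dY = 0.0898.
η = (dQ/dY)·(Y/Q) = 0.0898 × (4260/1216.548) = 0.314.

0.314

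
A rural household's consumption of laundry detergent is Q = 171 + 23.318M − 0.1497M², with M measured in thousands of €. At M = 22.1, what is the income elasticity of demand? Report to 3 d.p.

At M = 22.1: Q = 613.2128.
dQ/dM = 23.318 − 0.2994M = 16.70126.
η = (dQ/dM)·(M/Q) = 16.70126 × (22.1/613.2128) = 0.602.

0.602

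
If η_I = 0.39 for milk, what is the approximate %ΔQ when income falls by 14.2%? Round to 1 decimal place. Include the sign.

-5.5%

%ΔQ ≈ η × %ΔI = 0.39 × (-14.2%) = -5.5%.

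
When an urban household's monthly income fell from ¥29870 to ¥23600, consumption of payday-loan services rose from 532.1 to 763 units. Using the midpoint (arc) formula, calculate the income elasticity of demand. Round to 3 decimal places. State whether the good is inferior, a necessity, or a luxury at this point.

ΔQ = 763 − 532.1 = 230.9; midpoint Q̄ = (532.1 + 763)/2 = 647.55.
ΔI = 23600 − 29870 = -6270; midpoint Ī = (29870 + 23600)/2 = 26735.
η = (ΔQ/Q̄) ÷ (ΔI/Ī) = (230.9/647.55) ÷ (-6270/26735) = -1.520.
η < 0 ⇒ inferior good.

-1.520 (inferior good)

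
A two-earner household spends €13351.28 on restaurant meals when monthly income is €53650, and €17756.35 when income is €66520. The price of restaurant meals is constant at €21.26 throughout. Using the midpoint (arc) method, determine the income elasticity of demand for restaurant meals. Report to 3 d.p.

With a constant price, Q₁ = 13351.28/21.26 = 628.000 and Q₂ = 17756.35/21.26 = 835.200 (equivalently, work directly with expenditure since P cancels).
Midpoint %ΔQ = (17756.35 − 13351.28)/15553.81 = 0.28321; midpoint %ΔI = (66520 − 53650)/60085 = 0.21420.
η = 0.28321 / 0.21420 = 1.322.

1.322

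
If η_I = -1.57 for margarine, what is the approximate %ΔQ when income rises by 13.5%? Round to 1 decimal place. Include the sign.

-21.2%

%ΔQ ≈ η × %ΔI = -1.57 × 13.5% = -21.2%.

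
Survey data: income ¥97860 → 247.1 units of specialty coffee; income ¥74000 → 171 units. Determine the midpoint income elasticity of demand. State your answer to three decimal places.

ΔQ = 171 − 247.1 = -76.1; midpoint Q̄ = (247.1 + 171)/2 = 209.05.
ΔI = 74000 − 97860 = -23860; midpoint Ī = (97860 + 74000)/2 = 85930.
η = (ΔQ/Q̄) ÷ (ΔI/Ī) = (-76.1/209.05) ÷ (-23860/85930) = 1.311.

1.311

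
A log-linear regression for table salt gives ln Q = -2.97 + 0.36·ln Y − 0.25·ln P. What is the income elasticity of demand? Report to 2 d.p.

0.36

In a log-linear demand, the coefficient on ln Y is the income elasticity.
So η = 0.36.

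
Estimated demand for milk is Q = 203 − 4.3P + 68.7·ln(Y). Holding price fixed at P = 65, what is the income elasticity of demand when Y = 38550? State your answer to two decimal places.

At P = 65, Y = 38550: Q = 648.952.
Holding P constant, ∂Q/∂Y = 68.7/Y = 0.0017821.
η_Y = (∂Q/∂Y)·(Y/Q) = 0.0017821 × (38550/648.952) = 0.11.

0.11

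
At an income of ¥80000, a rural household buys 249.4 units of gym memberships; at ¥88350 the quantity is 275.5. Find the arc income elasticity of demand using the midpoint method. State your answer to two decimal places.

1.00

ΔQ = 275.5 − 249.4 = 26.1; midpoint Q̄ = (249.4 + 275.5)/2 = 262.45.
ΔI = 88350 − 80000 = 8350; midpoint Ī = (80000 + 88350)/2 = 84175.
η = (ΔQ/Q̄) ÷ (ΔI/Ī) = (26.1/262.45) ÷ (8350/84175) = 1.00.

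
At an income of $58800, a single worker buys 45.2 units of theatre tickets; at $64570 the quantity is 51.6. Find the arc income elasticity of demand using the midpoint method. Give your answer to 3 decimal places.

ΔQ = 51.6 − 45.2 = 6.4; midpoint Q̄ = (45.2 + 51.6)/2 = 48.4.
ΔI = 64570 − 58800 = 5770; midpoint Ī = (58800 + 64570)/2 = 61685.
η = (ΔQ/Q̄) ÷ (ΔI/Ī) = (6.4/48.4) ÷ (5770/61685) = 1.414.

1.414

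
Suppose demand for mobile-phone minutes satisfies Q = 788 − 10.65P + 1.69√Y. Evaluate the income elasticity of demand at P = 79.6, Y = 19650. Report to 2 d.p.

0.67

At P = 79.6, Y = 19650: Q = 177.162.
Holding P constant, ∂Q/∂Y = 1.69/(2√Y) = 0.00602803.
η_Y = (∂Q/∂Y)·(Y/Q) = 0.00602803 × (19650/177.162) = 0.67.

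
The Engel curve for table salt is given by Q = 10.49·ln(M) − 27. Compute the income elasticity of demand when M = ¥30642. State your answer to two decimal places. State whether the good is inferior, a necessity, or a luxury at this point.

At M = 30642: Q = 81.363.
dQ/dM = 10.49/M = 0.000342341 at this income.
η = (dQ/dM)·(M/Q) = 0.000342341 × (30642/81.363) = 0.13.
Since 0 < η < 1, the good is a necessity.

0.13 (necessity)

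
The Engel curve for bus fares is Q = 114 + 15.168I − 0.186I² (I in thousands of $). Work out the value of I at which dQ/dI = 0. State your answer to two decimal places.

40.77

dQ/dI = 15.168 − 0.372I.
The good is inferior where dQ/dI < 0. Setting dQ/dI = 0 gives I = 15.168 / 0.372 = 40.77.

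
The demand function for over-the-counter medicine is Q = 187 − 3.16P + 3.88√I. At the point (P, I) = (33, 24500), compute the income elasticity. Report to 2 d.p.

0.44

At P = 33, I = 24500: Q = 690.036.
Holding P constant, ∂Q/∂I = 3.88/(2√I) = 0.0123942.
η_I = (∂Q/∂I)·(I/Q) = 0.0123942 × (24500/690.036) = 0.44.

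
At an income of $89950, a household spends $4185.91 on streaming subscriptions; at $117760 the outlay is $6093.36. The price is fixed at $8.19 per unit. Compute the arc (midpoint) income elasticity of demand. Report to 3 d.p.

1.386

With a constant price, Q₁ = 4185.91/8.19 = 511.100 and Q₂ = 6093.36/8.19 = 744.000 (equivalently, work directly with expenditure since P cancels).
Midpoint %ΔQ = (6093.36 − 4185.91)/5139.64 = 0.37113; midpoint %ΔI = (117760 − 89950)/103855 = 0.26778.
η = 0.37113 / 0.26778 = 1.386.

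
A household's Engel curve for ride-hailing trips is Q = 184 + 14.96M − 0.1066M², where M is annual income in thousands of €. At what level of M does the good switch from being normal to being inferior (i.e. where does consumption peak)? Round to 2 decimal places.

70.17

dQ/dM = 14.96 − 0.2132M.
The good is inferior where dQ/dM < 0. Setting dQ/dM = 0 gives M = 14.96 / 0.2132 = 70.17.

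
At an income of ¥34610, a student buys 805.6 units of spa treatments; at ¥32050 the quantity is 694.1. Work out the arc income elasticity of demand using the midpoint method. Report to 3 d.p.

ΔQ = 694.1 − 805.6 = -111.5; midpoint Q̄ = (805.6 + 694.1)/2 = 749.85.
ΔI = 32050 − 34610 = -2560; midpoint Ī = (34610 + 32050)/2 = 33330.
η = (ΔQ/Q̄) ÷ (ΔI/Ī) = (-111.5/749.85) ÷ (-2560/33330) = 1.936.

1.936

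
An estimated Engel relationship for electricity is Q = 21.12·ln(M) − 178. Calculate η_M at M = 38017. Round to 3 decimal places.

At M = 38017: Q = 44.727.
dQ/dM = 21.12/M = 0.000555541 at this income.
η = (dQ/dM)·(M/Q) = 0.000555541 × (38017/44.727) = 0.472.

0.472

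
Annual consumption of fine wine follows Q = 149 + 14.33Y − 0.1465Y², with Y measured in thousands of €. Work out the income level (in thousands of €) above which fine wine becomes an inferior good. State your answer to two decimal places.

dQ/dY = 14.33 − 0.293Y.
The good is inferior where dQ/dY < 0. Setting dQ/dY = 0 gives Y = 14.33 / 0.293 = 48.91.

48.91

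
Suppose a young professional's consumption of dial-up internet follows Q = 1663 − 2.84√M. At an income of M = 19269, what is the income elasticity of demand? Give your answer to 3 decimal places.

-0.155

At M = 19269: Q = 1268.772.
dQ/dM = -2.84/(2√M) = -0.0102296 at this income.
η = (dQ/dM)·(M/Q) = -0.0102296 × (19269/1268.772) = -0.155.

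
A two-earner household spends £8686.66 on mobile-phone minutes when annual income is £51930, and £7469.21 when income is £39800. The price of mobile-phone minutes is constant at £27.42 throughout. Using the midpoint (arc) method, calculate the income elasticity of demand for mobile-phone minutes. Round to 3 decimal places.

With a constant price, Q₁ = 8686.66/27.42 = 316.800 and Q₂ = 7469.21/27.42 = 272.400 (equivalently, work directly with expenditure since P cancels).
Midpoint %ΔQ = (7469.21 − 8686.66)/8077.94 = -0.15071; midpoint %ΔI = (39800 − 51930)/45865 = -0.26447.
η = -0.15071 / -0.26447 = 0.570.

0.570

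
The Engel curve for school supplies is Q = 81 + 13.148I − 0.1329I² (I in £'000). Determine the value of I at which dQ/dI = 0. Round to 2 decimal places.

49.47

dQ/dI = 13.148 − 0.2658I.
The good is inferior where dQ/dI < 0. Setting dQ/dI = 0 gives I = 13.148 / 0.2658 = 49.47.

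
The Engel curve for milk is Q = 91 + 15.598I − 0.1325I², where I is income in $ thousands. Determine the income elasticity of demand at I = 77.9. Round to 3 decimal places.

-0.783

At I = 77.9: Q = 502.0199.
dQ/dI = 15.598 − 0.265I = -5.04550.
η = (dQ/dI)·(I/Q) = -5.04550 × (77.9/502.0199) = -0.783.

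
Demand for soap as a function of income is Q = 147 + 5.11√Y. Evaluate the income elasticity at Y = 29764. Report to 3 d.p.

0.429

At Y = 29764: Q = 1028.590.
dQ/dY = 5.11/(2√Y) = 0.0148097 at this income.
η = (dQ/dY)·(Y/Q) = 0.0148097 × (29764/1028.590) = 0.429.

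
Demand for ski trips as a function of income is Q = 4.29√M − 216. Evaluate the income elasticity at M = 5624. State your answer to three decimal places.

At M = 5624: Q = 105.721.
dQ/dM = 4.29/(2√M) = 0.0286025 at this income.
η = (dQ/dM)·(M/Q) = 0.0286025 × (5624/105.721) = 1.522.

1.522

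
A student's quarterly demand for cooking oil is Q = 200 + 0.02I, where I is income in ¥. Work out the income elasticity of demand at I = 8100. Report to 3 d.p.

0.448

At I = 8100: Q = 362.000.
dQ/dI = 0.02.
η = (dQ/dI)·(I/Q) = 0.02 × (8100/362.000) = 0.448.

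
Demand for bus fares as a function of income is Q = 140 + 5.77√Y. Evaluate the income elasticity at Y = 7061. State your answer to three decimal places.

At Y = 7061: Q = 624.852.
dQ/dY = 5.77/(2√Y) = 0.0343331 at this income.
η = (dQ/dY)·(Y/Q) = 0.0343331 × (7061/624.852) = 0.388.

0.388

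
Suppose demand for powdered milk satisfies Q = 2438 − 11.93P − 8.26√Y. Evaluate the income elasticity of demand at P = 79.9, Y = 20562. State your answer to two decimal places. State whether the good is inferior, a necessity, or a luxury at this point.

At P = 79.9, Y = 20562: Q = 300.354.
Holding P constant, ∂Q/∂Y = -8.26/(2√Y) = -0.0288017.
η_Y = (∂Q/∂Y)·(Y/Q) = -0.0288017 × (20562/300.354) = -1.97.
Since η < 0, this is an inferior good.

-1.97 (inferior good)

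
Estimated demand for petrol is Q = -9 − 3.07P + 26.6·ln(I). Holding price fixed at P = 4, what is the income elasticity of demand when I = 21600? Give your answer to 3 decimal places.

0.109

At P = 4, I = 21600: Q = 244.200.
Holding P constant, ∂Q/∂I = 26.6/I = 0.00123148.
η_I = (∂Q/∂I)·(I/Q) = 0.00123148 × (21600/244.200) = 0.109.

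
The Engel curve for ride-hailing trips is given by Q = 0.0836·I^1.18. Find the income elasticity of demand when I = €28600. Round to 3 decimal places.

1.180

For Q = A·I^β the income elasticity is constant and equal to β.
Here β = 1.18, so η = 1.180.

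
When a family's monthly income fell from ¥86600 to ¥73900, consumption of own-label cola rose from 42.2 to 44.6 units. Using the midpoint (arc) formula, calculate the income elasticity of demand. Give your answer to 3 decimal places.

ΔQ = 44.6 − 42.2 = 2.4; midpoint Q̄ = (42.2 + 44.6)/2 = 43.4.
ΔI = 73900 − 86600 = -12700; midpoint Ī = (86600 + 73900)/2 = 80250.
η = (ΔQ/Q̄) ÷ (ΔI/Ī) = (2.4/43.4) ÷ (-12700/80250) = -0.349.

-0.349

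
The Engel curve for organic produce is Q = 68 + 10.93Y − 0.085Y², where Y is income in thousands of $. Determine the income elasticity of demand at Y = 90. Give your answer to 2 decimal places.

-1.08

At Y = 90: Q = 363.2000.
dQ/dY = 10.93 − 0.17Y = -4.37000.
η = (dQ/dY)·(Y/Q) = -4.37000 × (90/363.2000) = -1.08.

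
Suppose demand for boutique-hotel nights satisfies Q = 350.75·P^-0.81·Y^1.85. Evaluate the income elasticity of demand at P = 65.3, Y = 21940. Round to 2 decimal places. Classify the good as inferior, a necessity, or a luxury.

1.85 (luxury)

For a multiplicative demand Q = A·P^α·Y^β, the income elasticity is β everywhere.
Here β = 1.85, so η = 1.85.
Since η > 1, this is a luxury.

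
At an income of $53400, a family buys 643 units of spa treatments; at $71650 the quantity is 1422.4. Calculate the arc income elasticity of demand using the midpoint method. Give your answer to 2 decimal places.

2.59

ΔQ = 1422.4 − 643 = 779.4; midpoint Q̄ = (643 + 1422.4)/2 = 1032.7.
ΔI = 71650 − 53400 = 18250; midpoint Ī = (53400 + 71650)/2 = 62525.
η = (ΔQ/Q̄) ÷ (ΔI/Ī) = (779.4/1032.7) ÷ (18250/62525) = 2.59.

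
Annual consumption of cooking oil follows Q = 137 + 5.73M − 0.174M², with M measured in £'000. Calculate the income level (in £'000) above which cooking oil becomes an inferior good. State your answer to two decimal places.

16.47

dQ/dM = 5.73 − 0.348M.
The good is inferior where dQ/dM < 0. Setting dQ/dM = 0 gives M = 5.73 / 0.348 = 16.47.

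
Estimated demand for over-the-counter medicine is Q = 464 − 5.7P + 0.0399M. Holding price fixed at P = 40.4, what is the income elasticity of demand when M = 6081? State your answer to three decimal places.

0.509

At P = 40.4, M = 6081: Q = 476.352.
Holding P constant, ∂Q/∂M = 0.0399.
η_M = (∂Q/∂M)·(M/Q) = 0.0399 × (6081/476.352) = 0.509.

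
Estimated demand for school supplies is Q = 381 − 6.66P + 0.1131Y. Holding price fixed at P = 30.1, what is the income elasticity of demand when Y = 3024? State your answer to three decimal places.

At P = 30.1, Y = 3024: Q = 522.548.
Holding P constant, ∂Q/∂Y = 0.1131.
η_Y = (∂Q/∂Y)·(Y/Q) = 0.1131 × (3024/522.548) = 0.655.

0.655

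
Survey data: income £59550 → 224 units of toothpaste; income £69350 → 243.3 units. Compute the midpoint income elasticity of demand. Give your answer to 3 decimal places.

0.543

ΔQ = 243.3 − 224 = 19.3; midpoint Q̄ = (224 + 243.3)/2 = 233.65.
ΔI = 69350 − 59550 = 9800; midpoint Ī = (59550 + 69350)/2 = 64450.
η = (ΔQ/Q̄) ÷ (ΔI/Ī) = (19.3/233.65) ÷ (9800/64450) = 0.543.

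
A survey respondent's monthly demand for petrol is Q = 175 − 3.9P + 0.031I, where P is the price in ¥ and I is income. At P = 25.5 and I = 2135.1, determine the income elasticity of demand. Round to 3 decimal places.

At P = 25.5, I = 2135.1: Q = 141.738.
Holding P constant, ∂Q/∂I = 0.031.
η_I = (∂Q/∂I)·(I/Q) = 0.031 × (2135.1/141.738) = 0.467.

0.467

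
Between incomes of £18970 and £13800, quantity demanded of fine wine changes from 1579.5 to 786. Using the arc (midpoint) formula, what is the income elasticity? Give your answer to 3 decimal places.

ΔQ = 786 − 1579.5 = -793.5; midpoint Q̄ = (1579.5 + 786)/2 = 1182.75.
ΔI = 13800 − 18970 = -5170; midpoint Ī = (18970 + 13800)/2 = 16385.
η = (ΔQ/Q̄) ÷ (ΔI/Ī) = (-793.5/1182.75) ÷ (-5170/16385) = 2.126.

2.126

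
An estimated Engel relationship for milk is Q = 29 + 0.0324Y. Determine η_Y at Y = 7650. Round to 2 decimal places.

0.90

At Y = 7650: Q = 276.860.
dQ/dY = 0.0324.
η = (dQ/dY)·(Y/Q) = 0.0324 × (7650/276.860) = 0.90.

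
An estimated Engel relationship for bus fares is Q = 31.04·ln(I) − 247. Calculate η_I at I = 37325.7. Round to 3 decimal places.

At I = 37325.7: Q = 79.772.
dQ/dI = 31.04/I = 0.000831599 at this income.
η = (dQ/dI)·(I/Q) = 0.000831599 × (37325.7/79.772) = 0.389.

0.389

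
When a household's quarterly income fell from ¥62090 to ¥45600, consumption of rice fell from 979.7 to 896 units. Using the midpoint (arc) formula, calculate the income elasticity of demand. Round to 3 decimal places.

0.291

ΔQ = 896 − 979.7 = -83.7; midpoint Q̄ = (979.7 + 896)/2 = 937.85.
ΔI = 45600 − 62090 = -16490; midpoint Ī = (62090 + 45600)/2 = 53845.
η = (ΔQ/Q̄) ÷ (ΔI/Ī) = (-83.7/937.85) ÷ (-16490/53845) = 0.291.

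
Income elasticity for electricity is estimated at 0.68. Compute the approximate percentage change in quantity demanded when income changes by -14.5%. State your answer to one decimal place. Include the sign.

%ΔQ ≈ η × %ΔI = 0.68 × (-14.5%) = -9.9%.

-9.9%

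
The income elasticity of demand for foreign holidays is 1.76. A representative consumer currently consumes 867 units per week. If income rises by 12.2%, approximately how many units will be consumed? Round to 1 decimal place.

%ΔQ ≈ η × %ΔI = 1.76 × 12.2% = 21.472%.
New Q ≈ 867 × (1 + 0.21472) = 1053.2.

1053.2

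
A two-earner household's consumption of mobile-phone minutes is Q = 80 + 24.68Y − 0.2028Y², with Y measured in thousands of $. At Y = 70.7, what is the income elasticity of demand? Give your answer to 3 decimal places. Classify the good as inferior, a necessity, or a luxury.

-0.348 (inferior good)

At Y = 70.7: Q = 811.1822.
dQ/dY = 24.68 − 0.4056Y = -3.99592.
η = (dQ/dY)·(Y/Q) = -3.99592 × (70.7/811.1822) = -0.348.
η < 0 ⇒ inferior good.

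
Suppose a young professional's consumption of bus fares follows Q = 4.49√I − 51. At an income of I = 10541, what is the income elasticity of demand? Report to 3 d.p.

At I = 10541: Q = 409.985.
dQ/dI = 4.49/(2√I) = 0.0218663 at this income.
η = (dQ/dI)·(I/Q) = 0.0218663 × (10541/409.985) = 0.562.

0.562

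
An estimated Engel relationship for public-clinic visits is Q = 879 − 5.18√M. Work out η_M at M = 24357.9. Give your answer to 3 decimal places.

At M = 24357.9: Q = 70.556.
dQ/dM = -5.18/(2√M) = -0.0165951 at this income.
η = (dQ/dM)·(M/Q) = -0.0165951 × (24357.9/70.556) = -5.729.

-5.729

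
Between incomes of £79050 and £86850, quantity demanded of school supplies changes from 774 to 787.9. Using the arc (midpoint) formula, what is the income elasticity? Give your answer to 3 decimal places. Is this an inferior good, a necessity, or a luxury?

0.189 (necessity)

ΔQ = 787.9 − 774 = 13.9; midpoint Q̄ = (774 + 787.9)/2 = 780.95.
ΔI = 86850 − 79050 = 7800; midpoint Ī = (79050 + 86850)/2 = 82950.
η = (ΔQ/Q̄) ÷ (ΔI/Ī) = (13.9/780.95) ÷ (7800/82950) = 0.189.
0 < η < 1 ⇒ necessity.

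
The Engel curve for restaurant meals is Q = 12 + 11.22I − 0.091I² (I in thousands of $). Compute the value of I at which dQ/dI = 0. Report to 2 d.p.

dQ/dI = 11.22 − 0.182I.
The good is inferior where dQ/dI < 0. Setting dQ/dI = 0 gives I = 11.22 / 0.182 = 61.65.

61.65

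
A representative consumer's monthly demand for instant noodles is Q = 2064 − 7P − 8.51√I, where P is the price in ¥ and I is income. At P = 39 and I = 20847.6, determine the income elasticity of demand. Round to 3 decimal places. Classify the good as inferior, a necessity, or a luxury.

At P = 39, I = 20847.6: Q = 562.267.
Holding P constant, ∂Q/∂I = -8.51/(2√I) = -0.0294694.
η_I = (∂Q/∂I)·(I/Q) = -0.0294694 × (20847.6/562.267) = -1.093.
Since η < 0, this is an inferior good.

-1.093 (inferior good)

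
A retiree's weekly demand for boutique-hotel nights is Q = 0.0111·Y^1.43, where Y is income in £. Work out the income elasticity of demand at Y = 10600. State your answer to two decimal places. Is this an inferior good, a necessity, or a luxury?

For Q = A·Y^β the income elasticity is constant and equal to β.
Here β = 1.43, so η = 1.43.
Since η > 1, the good is a luxury.

1.43 (luxury)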